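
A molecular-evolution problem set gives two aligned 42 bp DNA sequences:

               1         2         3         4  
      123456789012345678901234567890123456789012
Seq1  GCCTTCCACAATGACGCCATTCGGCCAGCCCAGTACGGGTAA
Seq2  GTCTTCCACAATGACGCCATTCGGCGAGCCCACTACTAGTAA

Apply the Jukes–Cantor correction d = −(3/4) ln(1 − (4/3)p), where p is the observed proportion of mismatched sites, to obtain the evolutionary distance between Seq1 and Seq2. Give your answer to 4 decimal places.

0.1296

Differing sites — 2:C/T; 26:C/G; 33:G/C; 37:G/T; 38:G/A.
p = 5/42 = 0.119048.
d = −0.75 · ln(1 − (4/3)·0.119048) = −0.75 · ln(0.841269) = −0.75 · (-0.172844) = 0.1296.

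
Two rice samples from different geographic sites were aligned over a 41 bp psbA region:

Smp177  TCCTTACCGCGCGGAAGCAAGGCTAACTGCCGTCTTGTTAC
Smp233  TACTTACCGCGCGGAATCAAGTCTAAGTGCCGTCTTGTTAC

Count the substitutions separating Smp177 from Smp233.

4

Mismatches occur at site 2 (C/A), site 17 (G/T), site 22 (G/T), site 27 (C/G).
That gives 4 mismatches out of 41 aligned sites, so the Hamming distance is 4.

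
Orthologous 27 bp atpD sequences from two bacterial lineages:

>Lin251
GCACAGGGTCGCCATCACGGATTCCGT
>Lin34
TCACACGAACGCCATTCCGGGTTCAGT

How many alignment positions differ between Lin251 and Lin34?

8

Differing sites — 1:G/T; 6:G/C; 8:G/A; 9:T/A; 16:C/T; 17:A/C; 21:A/G; 25:C/A.
That gives 8 mismatches out of 27 aligned sites, so the Hamming distance is 8.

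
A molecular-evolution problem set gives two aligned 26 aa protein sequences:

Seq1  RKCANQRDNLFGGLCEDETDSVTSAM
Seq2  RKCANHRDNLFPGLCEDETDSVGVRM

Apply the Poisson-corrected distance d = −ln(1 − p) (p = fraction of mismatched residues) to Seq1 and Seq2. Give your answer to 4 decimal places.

0.2136

Differing sites — 6:Q/H; 12:G/P; 23:T/G; 24:S/V; 25:A/R.
p = 5/26 = 0.192308.
d = −ln(1 − 0.192308) = −ln(0.807692) = 0.2136.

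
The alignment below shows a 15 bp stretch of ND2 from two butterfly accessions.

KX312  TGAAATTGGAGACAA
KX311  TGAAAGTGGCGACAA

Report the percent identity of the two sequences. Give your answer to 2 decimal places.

86.67%

Mismatches occur at site 6 (T/G), site 10 (A/C).
13 of the 15 sites match, so the percent identity is 13/15 × 100 = 86.67%.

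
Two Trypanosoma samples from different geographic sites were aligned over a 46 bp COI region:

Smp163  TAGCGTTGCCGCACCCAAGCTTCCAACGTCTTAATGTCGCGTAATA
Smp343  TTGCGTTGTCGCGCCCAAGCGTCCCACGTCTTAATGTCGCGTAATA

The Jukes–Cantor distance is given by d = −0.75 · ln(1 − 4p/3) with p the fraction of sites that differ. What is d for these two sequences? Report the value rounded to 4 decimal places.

0.1174

The sequences differ at positions 2 (A/T), 9 (C/T), 13 (A/G), 21 (T/G), 25 (A/C).
p = 5/46 = 0.108696.
d = −0.75 · ln(1 − (4/3)·0.108696) = −0.75 · ln(0.855072) = −0.75 · (-0.156570) = 0.1174.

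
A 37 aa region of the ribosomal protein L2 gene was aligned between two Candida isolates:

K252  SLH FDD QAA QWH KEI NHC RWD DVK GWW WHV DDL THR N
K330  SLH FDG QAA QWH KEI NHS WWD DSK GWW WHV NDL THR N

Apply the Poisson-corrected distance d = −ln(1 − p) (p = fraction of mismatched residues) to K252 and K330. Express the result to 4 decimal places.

Differing sites — 6:D/G; 18:C/S; 19:R/W; 23:V/S; 31:D/N.
p = 5/37 = 0.135135.
d = −ln(1 − 0.135135) = −ln(0.864865) = 0.1452.

0.1452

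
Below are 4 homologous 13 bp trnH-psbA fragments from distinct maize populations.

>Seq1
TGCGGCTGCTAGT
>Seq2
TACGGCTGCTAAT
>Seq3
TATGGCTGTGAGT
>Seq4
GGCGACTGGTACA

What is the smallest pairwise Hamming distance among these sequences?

2

Pairwise Hamming distances:
  Seq1 vs Seq2: 2
  Seq1 vs Seq3: 4
  Seq1 vs Seq4: 5
  Seq2 vs Seq3: 4
  Seq2 vs Seq4: 6
  Seq3 vs Seq4: 8
The smallest is 2, between Seq1 and Seq2.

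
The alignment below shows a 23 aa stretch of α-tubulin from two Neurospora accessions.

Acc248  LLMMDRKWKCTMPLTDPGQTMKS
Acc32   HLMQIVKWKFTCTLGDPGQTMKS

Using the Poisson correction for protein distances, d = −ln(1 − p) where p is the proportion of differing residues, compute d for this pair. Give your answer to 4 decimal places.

Differing sites — 1:L/H; 4:M/Q; 5:D/I; 6:R/V; 10:C/F; 12:M/C; 13:P/T; 15:T/G.
p = 8/23 = 0.347826.
d = −ln(1 − 0.347826) = −ln(0.652174) = 0.4274.

0.4274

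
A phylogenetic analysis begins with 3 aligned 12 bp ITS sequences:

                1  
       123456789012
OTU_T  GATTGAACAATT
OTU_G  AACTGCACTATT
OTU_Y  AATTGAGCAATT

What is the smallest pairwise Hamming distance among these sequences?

2

Pairwise Hamming distances:
  OTU_T vs OTU_G: 4
  OTU_T vs OTU_Y: 2
  OTU_G vs OTU_Y: 4
The smallest is 2, between OTU_T and OTU_Y.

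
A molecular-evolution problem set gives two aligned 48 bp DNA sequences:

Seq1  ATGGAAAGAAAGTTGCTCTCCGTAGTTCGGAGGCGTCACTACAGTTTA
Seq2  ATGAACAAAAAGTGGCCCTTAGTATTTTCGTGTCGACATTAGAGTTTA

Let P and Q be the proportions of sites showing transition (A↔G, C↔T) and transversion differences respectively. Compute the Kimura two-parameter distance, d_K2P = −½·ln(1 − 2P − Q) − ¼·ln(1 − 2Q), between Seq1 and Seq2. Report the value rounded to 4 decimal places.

The sequences differ at positions 4 (G/A, transition), 6 (A/C, transversion), 8 (G/A, transition), 14 (T/G, transversion), 17 (T/C, transition), 20 (C/T, transition), 21 (C/A, transversion), 25 (G/T, transversion), 28 (C/T, transition), 29 (G/C, transversion), 31 (A/T, transversion), 33 (G/T, transversion), 36 (T/A, transversion), 39 (C/T, transition), 42 (C/G, transversion).
Of the 15 differences, 6 transitions and 9 transversions over 48 sites: P = 6/48 = 0.125000, Q = 9/48 = 0.187500.
d = −0.5·ln(0.562500) − 0.25·ln(0.625000) = −0.5·(-0.575364) − 0.25·(-0.470004) = 0.4052.

0.4052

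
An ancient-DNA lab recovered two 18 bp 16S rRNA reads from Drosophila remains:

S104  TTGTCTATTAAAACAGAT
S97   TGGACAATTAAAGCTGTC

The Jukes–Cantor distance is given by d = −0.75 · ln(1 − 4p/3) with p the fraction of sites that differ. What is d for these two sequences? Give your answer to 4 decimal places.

The sequences differ at positions 2 (T/G), 4 (T/A), 6 (T/A), 13 (A/G), 15 (A/T), 17 (A/T), 18 (T/C).
p = 7/18 = 0.388889.
d = −0.75 · ln(1 − (4/3)·0.388889) = −0.75 · ln(0.481481) = −0.75 · (-0.730889) = 0.5482.

0.5482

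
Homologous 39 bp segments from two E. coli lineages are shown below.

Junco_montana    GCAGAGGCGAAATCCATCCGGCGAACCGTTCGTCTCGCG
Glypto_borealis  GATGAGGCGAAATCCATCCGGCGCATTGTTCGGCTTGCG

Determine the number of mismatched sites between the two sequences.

7

Mismatches occur at site 2 (C→A), site 3 (A→T), site 24 (A→C), site 26 (C→T), site 27 (C→T), site 33 (T→G), site 36 (C→T).
That gives 7 mismatches out of 39 aligned sites, so the Hamming distance is 7.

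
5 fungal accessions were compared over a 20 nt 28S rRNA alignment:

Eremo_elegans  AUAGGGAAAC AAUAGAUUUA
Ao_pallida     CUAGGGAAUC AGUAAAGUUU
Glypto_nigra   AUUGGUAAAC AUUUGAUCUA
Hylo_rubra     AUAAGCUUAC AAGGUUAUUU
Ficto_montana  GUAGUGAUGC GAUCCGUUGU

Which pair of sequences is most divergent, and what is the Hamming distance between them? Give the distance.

Pairwise Hamming distances:
  Eremo_elegans vs Ao_pallida: 6
  Eremo_elegans vs Glypto_nigra: 5
  Eremo_elegans vs Hylo_rubra: 10
  Eremo_elegans vs Ficto_montana: 10
  Ao_pallida vs Glypto_nigra: 10
  Ao_pallida vs Hylo_rubra: 12
  Ao_pallida vs Ficto_montana: 11
  Glypto_nigra vs Hylo_rubra: 13
  Glypto_nigra vs Ficto_montana: 14
  Hylo_rubra vs Ficto_montana: 13
The largest is 14, between Glypto_nigra and Ficto_montana.

14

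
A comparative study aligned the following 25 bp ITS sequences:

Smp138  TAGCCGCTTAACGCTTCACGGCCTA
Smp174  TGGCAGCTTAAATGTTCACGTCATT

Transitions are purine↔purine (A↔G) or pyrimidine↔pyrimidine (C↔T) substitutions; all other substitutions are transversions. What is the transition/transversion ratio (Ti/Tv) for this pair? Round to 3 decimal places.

0.143

The sequences differ at positions 2 (A/G, transition), 5 (C/A, transversion), 12 (C/A, transversion), 13 (G/T, transversion), 14 (C/G, transversion), 21 (G/T, transversion), 23 (C/A, transversion), 25 (A/T, transversion).
Of the 8 differences, 1 transition and 7 transversions, so Ti/Tv = 1/7 = 0.143.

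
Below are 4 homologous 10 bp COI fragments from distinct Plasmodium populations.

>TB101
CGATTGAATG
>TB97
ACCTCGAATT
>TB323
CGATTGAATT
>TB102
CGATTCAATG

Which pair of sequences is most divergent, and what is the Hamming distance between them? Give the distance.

Pairwise Hamming distances:
  TB101 vs TB97: 5
  TB101 vs TB323: 1
  TB101 vs TB102: 1
  TB97 vs TB323: 4
  TB97 vs TB102: 6
  TB323 vs TB102: 2
The largest is 6, between TB97 and TB102.

6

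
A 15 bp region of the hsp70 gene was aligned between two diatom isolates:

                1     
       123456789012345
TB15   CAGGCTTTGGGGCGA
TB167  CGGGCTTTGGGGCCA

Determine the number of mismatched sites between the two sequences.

Mismatches occur at site 2 (A/G), site 14 (G/C).
That gives 2 mismatches out of 15 aligned sites, so the Hamming distance is 2.

2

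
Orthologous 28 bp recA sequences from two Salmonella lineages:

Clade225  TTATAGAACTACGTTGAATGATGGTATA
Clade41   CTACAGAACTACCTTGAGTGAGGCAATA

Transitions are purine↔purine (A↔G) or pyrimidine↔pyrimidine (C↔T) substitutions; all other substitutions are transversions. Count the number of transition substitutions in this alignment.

Mismatches occur at site 1 (T→C, transition), site 4 (T→C, transition), site 13 (G→C, transversion), site 18 (A→G, transition), site 22 (T→G, transversion), site 24 (G→C, transversion), site 25 (T→A, transversion).
Of the 7 differences, 3 transitions and 4 transversions, so the answer is 3.

3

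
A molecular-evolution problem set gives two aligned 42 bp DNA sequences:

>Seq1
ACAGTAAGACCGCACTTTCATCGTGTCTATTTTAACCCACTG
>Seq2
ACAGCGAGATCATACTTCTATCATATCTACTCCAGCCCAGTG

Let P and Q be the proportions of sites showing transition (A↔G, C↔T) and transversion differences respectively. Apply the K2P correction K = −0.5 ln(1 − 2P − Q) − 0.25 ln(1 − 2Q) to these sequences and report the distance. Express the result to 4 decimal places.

The sequences differ at positions 5 (T/C, transition), 6 (A/G, transition), 10 (C/T, transition), 12 (G/A, transition), 13 (C/T, transition), 18 (T/C, transition), 19 (C/T, transition), 23 (G/A, transition), 25 (G/A, transition), 30 (T/C, transition), 32 (T/C, transition), 33 (T/C, transition), 35 (A/G, transition), 40 (C/G, transversion).
Of the 14 differences, 13 transitions and 1 transversion over 42 sites: P = 13/42 = 0.309524, Q = 1/42 = 0.023810.
d = −0.5·ln(0.357142) − 0.25·ln(0.952380) = −0.5·(-1.029622) − 0.25·(-0.048791) = 0.5270.

0.5270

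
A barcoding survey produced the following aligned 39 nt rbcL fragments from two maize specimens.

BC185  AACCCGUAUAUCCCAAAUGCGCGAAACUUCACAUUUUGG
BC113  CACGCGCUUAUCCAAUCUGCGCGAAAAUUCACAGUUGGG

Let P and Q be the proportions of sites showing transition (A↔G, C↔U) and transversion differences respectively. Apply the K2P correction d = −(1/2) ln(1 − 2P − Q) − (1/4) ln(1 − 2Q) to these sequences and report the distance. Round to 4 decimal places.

0.3204

Mismatches occur at site 1 (A/C, transversion), site 4 (C/G, transversion), site 7 (U/C, transition), site 8 (A/U, transversion), site 14 (C/A, transversion), site 16 (A/U, transversion), site 17 (A/C, transversion), site 27 (C/A, transversion), site 34 (U/G, transversion), site 37 (U/G, transversion).
Of the 10 differences, 1 transition and 9 transversions over 39 sites: P = 1/39 = 0.025641, Q = 9/39 = 0.230769.
d = −0.5·ln(0.717949) − 0.25·ln(0.538462) = −0.5·(-0.331357) − 0.25·(-0.619038) = 0.3204.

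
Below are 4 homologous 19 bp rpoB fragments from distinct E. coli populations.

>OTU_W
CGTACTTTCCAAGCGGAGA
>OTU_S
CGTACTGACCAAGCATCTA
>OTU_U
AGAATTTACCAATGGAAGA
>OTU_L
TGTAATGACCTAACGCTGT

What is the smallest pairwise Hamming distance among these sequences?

Pairwise Hamming distances:
  OTU_W vs OTU_S: 6
  OTU_W vs OTU_U: 7
  OTU_W vs OTU_L: 9
  OTU_S vs OTU_U: 10
  OTU_S vs OTU_L: 9
  OTU_U vs OTU_L: 10
The smallest is 6, between OTU_W and OTU_S.

6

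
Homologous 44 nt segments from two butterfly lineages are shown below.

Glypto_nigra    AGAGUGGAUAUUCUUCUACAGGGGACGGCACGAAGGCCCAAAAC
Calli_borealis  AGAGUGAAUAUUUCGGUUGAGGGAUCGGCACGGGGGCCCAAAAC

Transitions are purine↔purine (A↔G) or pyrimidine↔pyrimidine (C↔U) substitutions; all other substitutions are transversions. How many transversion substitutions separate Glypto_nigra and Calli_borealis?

5

Mismatches occur at site 7 (G↔A, transition), site 13 (C↔U, transition), site 14 (U↔C, transition), site 15 (U↔G, transversion), site 16 (C↔G, transversion), site 18 (A↔U, transversion), site 19 (C↔G, transversion), site 24 (G↔A, transition), site 25 (A↔U, transversion), site 33 (A↔G, transition), site 34 (A↔G, transition).
Of the 11 differences, 6 transitions and 5 transversions, so the answer is 5.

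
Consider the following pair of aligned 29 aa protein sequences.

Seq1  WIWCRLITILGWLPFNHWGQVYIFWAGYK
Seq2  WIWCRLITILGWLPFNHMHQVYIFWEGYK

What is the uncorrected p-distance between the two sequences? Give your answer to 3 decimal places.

The sequences differ at positions 18 (W/M), 19 (G/H), 26 (A/E).
There are 3 differences over 29 sites, so p = 3/29 = 0.103.

0.103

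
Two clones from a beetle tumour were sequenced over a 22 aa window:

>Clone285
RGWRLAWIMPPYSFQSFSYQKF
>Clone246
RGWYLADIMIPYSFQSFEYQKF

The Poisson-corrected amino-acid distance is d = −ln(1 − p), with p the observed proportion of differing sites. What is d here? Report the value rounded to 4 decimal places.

0.2007

The sequences differ at positions 4 (R/Y), 7 (W/D), 10 (P/I), 18 (S/E).
p = 4/22 = 0.181818.
d = −ln(1 − 0.181818) = −ln(0.818182) = 0.2007.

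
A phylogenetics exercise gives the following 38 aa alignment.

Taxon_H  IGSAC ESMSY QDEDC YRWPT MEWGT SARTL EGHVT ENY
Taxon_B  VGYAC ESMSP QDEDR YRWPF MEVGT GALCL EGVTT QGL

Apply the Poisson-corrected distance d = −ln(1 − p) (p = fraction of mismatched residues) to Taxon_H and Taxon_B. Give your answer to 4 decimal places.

The sequences differ at positions 1 (I/V), 3 (S/Y), 10 (Y/P), 15 (C/R), 20 (T/F), 23 (W/V), 26 (S/G), 28 (R/L), 29 (T/C), 33 (H/V), 34 (V/T), 36 (E/Q), 37 (N/G), 38 (Y/L).
p = 14/38 = 0.368421.
d = −ln(1 − 0.368421) = −ln(0.631579) = 0.4595.

0.4595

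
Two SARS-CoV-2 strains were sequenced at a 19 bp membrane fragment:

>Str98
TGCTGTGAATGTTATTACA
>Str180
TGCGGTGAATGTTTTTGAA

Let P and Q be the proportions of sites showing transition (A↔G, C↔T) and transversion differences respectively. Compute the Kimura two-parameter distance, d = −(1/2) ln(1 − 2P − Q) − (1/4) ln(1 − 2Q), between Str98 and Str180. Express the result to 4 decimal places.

0.2476

Differing sites — 4:T/G (Tv); 14:A/T (Tv); 17:A/G (Ti); 18:C/A (Tv).
Of the 4 differences, 1 transition and 3 transversions over 19 sites: P = 1/19 = 0.052632, Q = 3/19 = 0.157895.
d = −0.5·ln(0.736841) − 0.25·ln(0.684210) = −0.5·(-0.305383) − 0.25·(-0.379490) = 0.2476.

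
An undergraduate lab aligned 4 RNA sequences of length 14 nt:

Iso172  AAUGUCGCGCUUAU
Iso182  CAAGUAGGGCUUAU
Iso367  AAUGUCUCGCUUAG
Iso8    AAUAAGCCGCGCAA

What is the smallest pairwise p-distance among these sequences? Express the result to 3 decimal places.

0.143

Pairwise Hamming distances:
  Iso172 vs Iso182: 4
  Iso172 vs Iso367: 2
  Iso172 vs Iso8: 7
  Iso182 vs Iso367: 6
  Iso182 vs Iso8: 10
  Iso367 vs Iso8: 7
The smallest is 2 mismatches, between Iso172 and Iso367; p = 2/14 = 0.143.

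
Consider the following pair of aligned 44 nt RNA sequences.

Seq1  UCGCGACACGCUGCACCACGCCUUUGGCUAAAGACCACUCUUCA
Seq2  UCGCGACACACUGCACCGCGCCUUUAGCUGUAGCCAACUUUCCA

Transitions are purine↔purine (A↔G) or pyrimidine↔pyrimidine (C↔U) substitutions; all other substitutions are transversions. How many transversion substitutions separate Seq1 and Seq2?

Mismatches occur at site 10 (G/A, transition), site 18 (A/G, transition), site 26 (G/A, transition), site 30 (A/G, transition), site 31 (A/U, transversion), site 34 (A/C, transversion), site 36 (C/A, transversion), site 40 (C/U, transition), site 42 (U/C, transition).
Of the 9 differences, 6 transitions and 3 transversions, so the answer is 3.

3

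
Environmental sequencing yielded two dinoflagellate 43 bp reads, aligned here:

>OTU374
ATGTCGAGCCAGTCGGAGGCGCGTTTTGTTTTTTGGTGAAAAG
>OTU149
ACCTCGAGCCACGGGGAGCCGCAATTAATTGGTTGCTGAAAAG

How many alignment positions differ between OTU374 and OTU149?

The sequences differ at positions 2 (T/C), 3 (G/C), 12 (G/C), 13 (T/G), 14 (C/G), 19 (G/C), 23 (G/A), 24 (T/A), 27 (T/A), 28 (G/A), 31 (T/G), 32 (T/G), 36 (G/C).
That gives 13 mismatches out of 43 aligned sites, so the Hamming distance is 13.

13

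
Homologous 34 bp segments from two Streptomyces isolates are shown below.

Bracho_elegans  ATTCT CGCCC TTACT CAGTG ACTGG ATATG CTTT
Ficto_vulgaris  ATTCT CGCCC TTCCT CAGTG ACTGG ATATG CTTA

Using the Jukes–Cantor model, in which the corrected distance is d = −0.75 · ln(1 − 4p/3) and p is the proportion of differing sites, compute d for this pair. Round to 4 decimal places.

0.0613

The sequences differ at positions 13 (A/C), 34 (T/A).
p = 2/34 = 0.058824.
d = −0.75 · ln(1 − (4/3)·0.058824) = −0.75 · ln(0.921568) = −0.75 · (-0.081679) = 0.0613.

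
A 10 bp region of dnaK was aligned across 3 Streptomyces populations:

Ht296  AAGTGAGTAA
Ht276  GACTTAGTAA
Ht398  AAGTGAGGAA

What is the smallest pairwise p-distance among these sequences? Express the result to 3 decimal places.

0.100

Pairwise Hamming distances:
  Ht296 vs Ht276: 3
  Ht296 vs Ht398: 1
  Ht276 vs Ht398: 4
The smallest is 1 mismatch, between Ht296 and Ht398; p = 1/10 = 0.100.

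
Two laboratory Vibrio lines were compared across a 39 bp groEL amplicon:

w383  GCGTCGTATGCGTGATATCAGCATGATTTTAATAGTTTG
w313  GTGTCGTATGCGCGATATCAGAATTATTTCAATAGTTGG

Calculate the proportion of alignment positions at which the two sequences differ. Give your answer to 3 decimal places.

Differing sites — 2:C/T; 13:T/C; 22:C/A; 25:G/T; 30:T/C; 38:T/G.
There are 6 differences over 39 sites, so p = 6/39 = 0.154.

0.154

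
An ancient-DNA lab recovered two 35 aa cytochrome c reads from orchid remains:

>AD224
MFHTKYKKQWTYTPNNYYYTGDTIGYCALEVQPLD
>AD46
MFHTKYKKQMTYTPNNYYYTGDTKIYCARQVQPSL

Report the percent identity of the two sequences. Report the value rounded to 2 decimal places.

Mismatches occur at site 10 (W→M), site 24 (I→K), site 25 (G→I), site 29 (L→R), site 30 (E→Q), site 34 (L→S), site 35 (D→L).
28 of the 35 sites match, so the percent identity is 28/35 × 100 = 80.00%.

80.00%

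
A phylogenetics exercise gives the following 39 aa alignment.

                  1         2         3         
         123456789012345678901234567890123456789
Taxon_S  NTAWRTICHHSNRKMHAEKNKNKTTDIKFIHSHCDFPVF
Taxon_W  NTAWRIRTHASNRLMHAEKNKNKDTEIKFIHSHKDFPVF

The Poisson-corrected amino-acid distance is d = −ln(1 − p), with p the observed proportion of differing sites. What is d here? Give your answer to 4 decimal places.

0.2296

Mismatches occur at site 6 (T→I), site 7 (I→R), site 8 (C→T), site 10 (H→A), site 14 (K→L), site 24 (T→D), site 26 (D→E), site 34 (C→K).
p = 8/39 = 0.205128.
d = −ln(1 − 0.205128) = −ln(0.794872) = 0.2296.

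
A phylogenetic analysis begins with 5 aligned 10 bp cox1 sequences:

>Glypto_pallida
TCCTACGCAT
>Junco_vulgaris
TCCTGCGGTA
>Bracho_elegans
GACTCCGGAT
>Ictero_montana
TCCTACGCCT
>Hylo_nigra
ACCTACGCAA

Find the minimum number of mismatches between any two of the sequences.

Pairwise Hamming distances:
  Glypto_pallida vs Junco_vulgaris: 4
  Glypto_pallida vs Bracho_elegans: 4
  Glypto_pallida vs Ictero_montana: 1
  Glypto_pallida vs Hylo_nigra: 2
  Junco_vulgaris vs Bracho_elegans: 5
  Junco_vulgaris vs Ictero_montana: 4
  Junco_vulgaris vs Hylo_nigra: 4
  Bracho_elegans vs Ictero_montana: 5
  Bracho_elegans vs Hylo_nigra: 5
  Ictero_montana vs Hylo_nigra: 3
The smallest is 1, between Glypto_pallida and Ictero_montana.

1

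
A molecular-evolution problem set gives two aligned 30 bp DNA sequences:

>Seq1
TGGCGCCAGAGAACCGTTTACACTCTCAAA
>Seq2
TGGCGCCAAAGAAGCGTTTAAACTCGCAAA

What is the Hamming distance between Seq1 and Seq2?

4

Differing sites — 9:G/A; 14:C/G; 21:C/A; 26:T/G.
That gives 4 mismatches out of 30 aligned sites, so the Hamming distance is 4.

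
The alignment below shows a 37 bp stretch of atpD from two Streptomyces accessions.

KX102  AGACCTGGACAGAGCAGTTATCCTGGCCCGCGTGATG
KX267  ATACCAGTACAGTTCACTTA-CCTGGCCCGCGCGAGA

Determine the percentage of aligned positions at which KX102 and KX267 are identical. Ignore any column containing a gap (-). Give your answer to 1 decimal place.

Excluding the 1 gap column leaves 36 comparable sites.
Differing sites — 2:G/T; 6:T/A; 8:G/T; 13:A/T; 14:G/T; 17:G/C; 33:T/C; 36:T/G; 37:G/A.
27 of the 36 comparable sites match, so the percent identity is 27/36 × 100 = 75.0%.

75.0%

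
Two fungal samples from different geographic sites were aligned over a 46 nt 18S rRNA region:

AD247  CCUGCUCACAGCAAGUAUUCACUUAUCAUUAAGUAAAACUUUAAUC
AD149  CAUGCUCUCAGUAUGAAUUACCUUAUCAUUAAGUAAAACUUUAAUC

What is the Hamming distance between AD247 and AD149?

The sequences differ at positions 2 (C/A), 8 (A/U), 12 (C/U), 14 (A/U), 16 (U/A), 20 (C/A), 21 (A/C).
That gives 7 mismatches out of 46 aligned sites, so the Hamming distance is 7.

7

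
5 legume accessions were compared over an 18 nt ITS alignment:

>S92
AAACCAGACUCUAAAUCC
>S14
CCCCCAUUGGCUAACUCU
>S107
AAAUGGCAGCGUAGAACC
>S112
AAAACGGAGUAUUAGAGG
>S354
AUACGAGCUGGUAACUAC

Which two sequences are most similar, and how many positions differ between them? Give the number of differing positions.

Pairwise Hamming distances:
  S92 vs S14: 9
  S92 vs S107: 9
  S92 vs S112: 9
  S92 vs S354: 8
  S14 vs S107: 14
  S14 vs S112: 14
  S14 vs S354: 10
  S107 vs S112: 10
  S107 vs S354: 11
  S112 vs S354: 13
The smallest is 8, between S92 and S354.

8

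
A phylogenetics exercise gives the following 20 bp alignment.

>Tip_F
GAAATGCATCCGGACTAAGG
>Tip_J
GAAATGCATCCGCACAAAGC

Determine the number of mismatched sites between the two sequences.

Mismatches occur at site 13 (G↔C), site 16 (T↔A), site 20 (G↔C).
That gives 3 mismatches out of 20 aligned sites, so the Hamming distance is 3.

3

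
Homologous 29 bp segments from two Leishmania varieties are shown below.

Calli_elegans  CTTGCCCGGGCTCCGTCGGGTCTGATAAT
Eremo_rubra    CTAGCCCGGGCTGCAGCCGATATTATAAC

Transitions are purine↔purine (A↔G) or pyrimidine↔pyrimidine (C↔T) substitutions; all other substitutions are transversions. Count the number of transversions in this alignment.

Differing sites — 3:T/A (Tv); 13:C/G (Tv); 15:G/A (Ti); 16:T/G (Tv); 18:G/C (Tv); 20:G/A (Ti); 22:C/A (Tv); 24:G/T (Tv); 29:T/C (Ti).
Of the 9 differences, 3 transitions and 6 transversions, so the answer is 6.

6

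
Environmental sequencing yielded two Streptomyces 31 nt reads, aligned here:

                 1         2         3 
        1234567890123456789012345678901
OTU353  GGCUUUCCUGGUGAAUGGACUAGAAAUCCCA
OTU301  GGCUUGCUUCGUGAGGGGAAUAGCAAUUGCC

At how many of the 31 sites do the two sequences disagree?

10

The sequences differ at positions 6 (U/G), 8 (C/U), 10 (G/C), 15 (A/G), 16 (U/G), 20 (C/A), 24 (A/C), 28 (C/U), 29 (C/G), 31 (A/C).
That gives 10 mismatches out of 31 aligned sites, so the Hamming distance is 10.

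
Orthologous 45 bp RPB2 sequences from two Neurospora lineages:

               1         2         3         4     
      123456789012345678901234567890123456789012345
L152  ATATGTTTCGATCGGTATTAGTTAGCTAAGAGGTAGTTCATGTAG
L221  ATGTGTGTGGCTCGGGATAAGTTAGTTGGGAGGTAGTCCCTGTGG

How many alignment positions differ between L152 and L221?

The sequences differ at positions 3 (A/G), 7 (T/G), 9 (C/G), 11 (A/C), 16 (T/G), 19 (T/A), 26 (C/T), 28 (A/G), 29 (A/G), 38 (T/C), 40 (A/C), 44 (A/G).
That gives 12 mismatches out of 45 aligned sites, so the Hamming distance is 12.

12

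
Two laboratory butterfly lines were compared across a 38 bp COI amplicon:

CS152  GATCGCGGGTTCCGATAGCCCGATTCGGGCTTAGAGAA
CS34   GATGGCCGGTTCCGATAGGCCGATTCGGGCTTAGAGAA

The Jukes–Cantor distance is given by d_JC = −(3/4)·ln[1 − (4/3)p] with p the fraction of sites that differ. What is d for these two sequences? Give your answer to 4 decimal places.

Mismatches occur at site 4 (C/G), site 7 (G/C), site 19 (C/G).
p = 3/38 = 0.078947.
d = −0.75 · ln(1 − (4/3)·0.078947) = −0.75 · ln(0.894737) = −0.75 · (-0.111225) = 0.0834.

0.0834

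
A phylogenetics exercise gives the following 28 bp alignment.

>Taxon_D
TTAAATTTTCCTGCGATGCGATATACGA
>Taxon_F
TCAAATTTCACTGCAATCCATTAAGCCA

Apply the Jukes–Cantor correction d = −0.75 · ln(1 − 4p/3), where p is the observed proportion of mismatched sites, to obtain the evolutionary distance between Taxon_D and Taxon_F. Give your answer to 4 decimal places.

Differing sites — 2:T/C; 9:T/C; 10:C/A; 15:G/A; 18:G/C; 20:G/A; 21:A/T; 24:T/A; 25:A/G; 27:G/C.
p = 10/28 = 0.357143.
d = −0.75 · ln(1 − (4/3)·0.357143) = −0.75 · ln(0.523809) = −0.75 · (-0.646628) = 0.4850.

0.4850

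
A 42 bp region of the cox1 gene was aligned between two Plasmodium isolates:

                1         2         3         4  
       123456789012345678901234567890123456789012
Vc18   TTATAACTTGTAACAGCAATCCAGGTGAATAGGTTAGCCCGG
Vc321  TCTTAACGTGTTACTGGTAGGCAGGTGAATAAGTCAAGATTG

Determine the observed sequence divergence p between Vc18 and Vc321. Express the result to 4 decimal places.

0.3810

The sequences differ at positions 2 (T/C), 3 (A/T), 8 (T/G), 12 (A/T), 15 (A/T), 17 (C/G), 18 (A/T), 20 (T/G), 21 (C/G), 32 (G/A), 35 (T/C), 37 (G/A), 38 (C/G), 39 (C/A), 40 (C/T), 41 (G/T).
There are 16 differences over 42 sites, so p = 16/42 = 0.3810.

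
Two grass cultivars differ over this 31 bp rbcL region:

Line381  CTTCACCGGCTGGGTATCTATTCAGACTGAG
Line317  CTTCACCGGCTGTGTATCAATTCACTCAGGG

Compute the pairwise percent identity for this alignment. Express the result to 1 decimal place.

80.6%

Mismatches occur at site 13 (G↔T), site 19 (T↔A), site 25 (G↔C), site 26 (A↔T), site 28 (T↔A), site 30 (A↔G).
25 of the 31 sites match, so the percent identity is 25/31 × 100 = 80.6%.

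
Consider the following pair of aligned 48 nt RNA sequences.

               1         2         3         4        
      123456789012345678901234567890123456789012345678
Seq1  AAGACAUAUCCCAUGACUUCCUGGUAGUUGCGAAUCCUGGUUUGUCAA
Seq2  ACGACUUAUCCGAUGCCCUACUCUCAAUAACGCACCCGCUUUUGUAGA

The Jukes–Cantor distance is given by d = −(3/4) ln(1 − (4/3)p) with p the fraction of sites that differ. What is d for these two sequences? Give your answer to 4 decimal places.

0.5627

Mismatches occur at site 2 (A↔C), site 6 (A↔U), site 12 (C↔G), site 16 (A↔C), site 18 (U↔C), site 20 (C↔A), site 23 (G↔C), site 24 (G↔U), site 25 (U↔C), site 27 (G↔A), site 29 (U↔A), site 30 (G↔A), site 33 (A↔C), site 35 (U↔C), site 38 (U↔G), site 39 (G↔C), site 40 (G↔U), site 46 (C↔A), site 47 (A↔G).
p = 19/48 = 0.395833.
d = −0.75 · ln(1 − (4/3)·0.395833) = −0.75 · ln(0.472223) = −0.75 · (-0.750304) = 0.5627.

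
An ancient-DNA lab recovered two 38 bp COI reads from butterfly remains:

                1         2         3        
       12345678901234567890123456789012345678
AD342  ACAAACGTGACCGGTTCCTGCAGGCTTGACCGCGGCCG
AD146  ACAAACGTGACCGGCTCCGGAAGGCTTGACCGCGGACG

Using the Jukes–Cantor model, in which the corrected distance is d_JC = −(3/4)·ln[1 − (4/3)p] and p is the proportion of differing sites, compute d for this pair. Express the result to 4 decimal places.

0.1134

Differing sites — 15:T/C; 19:T/G; 21:C/A; 36:C/A.
p = 4/38 = 0.105263.
d = −0.75 · ln(1 − (4/3)·0.105263) = −0.75 · ln(0.859649) = −0.75 · (-0.151231) = 0.1134.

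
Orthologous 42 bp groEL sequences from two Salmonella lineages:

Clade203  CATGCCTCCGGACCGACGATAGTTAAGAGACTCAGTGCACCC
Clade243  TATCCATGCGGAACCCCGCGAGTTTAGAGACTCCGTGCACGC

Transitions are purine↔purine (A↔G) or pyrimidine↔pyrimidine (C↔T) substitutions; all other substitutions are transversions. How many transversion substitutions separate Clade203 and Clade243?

11

The sequences differ at positions 1 (C/T, transition), 4 (G/C, transversion), 6 (C/A, transversion), 8 (C/G, transversion), 13 (C/A, transversion), 15 (G/C, transversion), 16 (A/C, transversion), 19 (A/C, transversion), 20 (T/G, transversion), 25 (A/T, transversion), 34 (A/C, transversion), 41 (C/G, transversion).
Of the 12 differences, 1 transition and 11 transversions, so the answer is 11.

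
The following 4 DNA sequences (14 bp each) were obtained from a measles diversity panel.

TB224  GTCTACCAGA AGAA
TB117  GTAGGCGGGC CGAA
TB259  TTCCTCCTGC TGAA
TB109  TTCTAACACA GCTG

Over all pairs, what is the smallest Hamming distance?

6

Pairwise Hamming distances:
  TB224 vs TB117: 7
  TB224 vs TB259: 6
  TB224 vs TB109: 7
  TB117 vs TB259: 7
  TB117 vs TB109: 13
  TB259 vs TB109: 10
The smallest is 6, between TB224 and TB259.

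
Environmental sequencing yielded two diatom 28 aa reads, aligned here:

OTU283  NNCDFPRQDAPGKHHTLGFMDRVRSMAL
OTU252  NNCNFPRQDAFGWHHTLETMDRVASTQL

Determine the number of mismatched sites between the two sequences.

Differing sites — 4:D/N; 11:P/F; 13:K/W; 18:G/E; 19:F/T; 24:R/A; 26:M/T; 27:A/Q.
That gives 8 mismatches out of 28 aligned sites, so the Hamming distance is 8.

8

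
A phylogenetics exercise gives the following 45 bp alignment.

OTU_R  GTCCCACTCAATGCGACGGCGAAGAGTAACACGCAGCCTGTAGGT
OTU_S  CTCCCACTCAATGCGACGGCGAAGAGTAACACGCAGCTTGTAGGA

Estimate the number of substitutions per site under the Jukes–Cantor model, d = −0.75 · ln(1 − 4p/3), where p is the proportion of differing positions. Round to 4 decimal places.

0.0698

Differing sites — 1:G/C; 38:C/T; 45:T/A.
p = 3/45 = 0.066667.
d = −0.75 · ln(1 − (4/3)·0.066667) = −0.75 · ln(0.911111) = −0.75 · (-0.093091) = 0.0698.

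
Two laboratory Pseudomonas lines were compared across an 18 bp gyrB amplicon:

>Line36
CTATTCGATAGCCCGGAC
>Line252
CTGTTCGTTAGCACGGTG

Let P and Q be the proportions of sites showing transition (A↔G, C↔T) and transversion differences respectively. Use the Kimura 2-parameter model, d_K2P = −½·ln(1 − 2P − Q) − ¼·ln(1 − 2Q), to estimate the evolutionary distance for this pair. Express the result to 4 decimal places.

Differing sites — 3:A/G (Ti); 8:A/T (Tv); 13:C/A (Tv); 17:A/T (Tv); 18:C/G (Tv).
Of the 5 differences, 1 transition and 4 transversions over 18 sites: P = 1/18 = 0.055556, Q = 4/18 = 0.222222.
d = −0.5·ln(0.666666) − 0.25·ln(0.555556) = −0.5·(-0.405466) − 0.25·(-0.587786) = 0.3497.

0.3497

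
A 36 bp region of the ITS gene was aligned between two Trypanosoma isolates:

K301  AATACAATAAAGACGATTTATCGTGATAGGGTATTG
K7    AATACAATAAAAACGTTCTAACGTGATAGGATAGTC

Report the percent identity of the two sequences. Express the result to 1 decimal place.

Differing sites — 12:G/A; 16:A/T; 18:T/C; 21:T/A; 31:G/A; 34:T/G; 36:G/C.
29 of the 36 sites match, so the percent identity is 29/36 × 100 = 80.6%.

80.6%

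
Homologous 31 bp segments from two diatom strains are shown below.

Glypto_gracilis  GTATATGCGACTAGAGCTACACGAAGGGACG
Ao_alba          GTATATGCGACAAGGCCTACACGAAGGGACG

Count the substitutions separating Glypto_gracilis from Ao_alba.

The sequences differ at positions 12 (T/A), 15 (A/G), 16 (G/C).
That gives 3 mismatches out of 31 aligned sites, so the Hamming distance is 3.

3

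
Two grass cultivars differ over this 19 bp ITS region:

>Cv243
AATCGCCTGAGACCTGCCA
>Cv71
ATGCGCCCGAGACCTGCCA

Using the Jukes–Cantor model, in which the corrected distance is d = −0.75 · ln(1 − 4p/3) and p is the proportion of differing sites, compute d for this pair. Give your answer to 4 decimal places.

0.1773

The sequences differ at positions 2 (A/T), 3 (T/G), 8 (T/C).
p = 3/19 = 0.157895.
d = −0.75 · ln(1 − (4/3)·0.157895) = −0.75 · ln(0.789473) = −0.75 · (-0.236390) = 0.1773.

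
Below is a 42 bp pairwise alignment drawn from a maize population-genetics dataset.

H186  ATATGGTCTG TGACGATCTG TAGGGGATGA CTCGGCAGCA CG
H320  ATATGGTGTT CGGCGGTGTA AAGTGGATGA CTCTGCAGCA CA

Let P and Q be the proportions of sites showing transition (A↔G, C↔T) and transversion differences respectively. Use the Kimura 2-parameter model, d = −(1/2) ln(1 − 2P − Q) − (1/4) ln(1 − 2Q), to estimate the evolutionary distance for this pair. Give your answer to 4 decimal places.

Mismatches occur at site 8 (C↔G, transversion), site 10 (G↔T, transversion), site 11 (T↔C, transition), site 13 (A↔G, transition), site 16 (A↔G, transition), site 18 (C↔G, transversion), site 20 (G↔A, transition), site 21 (T↔A, transversion), site 24 (G↔T, transversion), site 34 (G↔T, transversion), site 42 (G↔A, transition).
Of the 11 differences, 5 transitions and 6 transversions over 42 sites: P = 5/42 = 0.119048, Q = 6/42 = 0.142857.
d = −0.5·ln(0.619047) − 0.25·ln(0.714286) = −0.5·(-0.479574) − 0.25·(-0.336472) = 0.3239.

0.3239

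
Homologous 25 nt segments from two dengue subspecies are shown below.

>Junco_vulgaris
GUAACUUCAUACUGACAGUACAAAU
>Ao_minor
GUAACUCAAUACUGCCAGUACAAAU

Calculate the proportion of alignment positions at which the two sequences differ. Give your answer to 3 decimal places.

0.120

Mismatches occur at site 7 (U→C), site 8 (C→A), site 15 (A→C).
There are 3 differences over 25 sites, so p = 3/25 = 0.120.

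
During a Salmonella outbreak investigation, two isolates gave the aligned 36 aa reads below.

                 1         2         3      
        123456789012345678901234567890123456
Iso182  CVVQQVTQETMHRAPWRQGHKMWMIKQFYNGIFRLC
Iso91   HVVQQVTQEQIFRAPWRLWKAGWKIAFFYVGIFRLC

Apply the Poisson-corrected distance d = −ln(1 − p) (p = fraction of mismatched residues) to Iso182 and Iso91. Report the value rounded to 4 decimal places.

Differing sites — 1:C/H; 10:T/Q; 11:M/I; 12:H/F; 18:Q/L; 19:G/W; 20:H/K; 21:K/A; 22:M/G; 24:M/K; 26:K/A; 27:Q/F; 30:N/V.
p = 13/36 = 0.361111.
d = −ln(1 − 0.361111) = −ln(0.638889) = 0.4480.

0.4480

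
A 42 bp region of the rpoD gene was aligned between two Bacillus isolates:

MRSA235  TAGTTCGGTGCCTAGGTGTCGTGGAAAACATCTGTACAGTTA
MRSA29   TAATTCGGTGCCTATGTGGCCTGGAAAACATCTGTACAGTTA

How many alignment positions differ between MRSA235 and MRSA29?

4

Differing sites — 3:G/A; 15:G/T; 19:T/G; 21:G/C.
That gives 4 mismatches out of 42 aligned sites, so the Hamming distance is 4.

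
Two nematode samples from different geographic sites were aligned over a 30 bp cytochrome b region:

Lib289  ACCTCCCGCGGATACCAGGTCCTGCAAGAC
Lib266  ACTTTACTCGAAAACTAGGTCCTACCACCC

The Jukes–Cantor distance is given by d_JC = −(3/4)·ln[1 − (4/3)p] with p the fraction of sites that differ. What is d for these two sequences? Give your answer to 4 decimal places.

Differing sites — 3:C/T; 5:C/T; 6:C/A; 8:G/T; 11:G/A; 13:T/A; 16:C/T; 24:G/A; 26:A/C; 28:G/C; 29:A/C.
p = 11/30 = 0.366667.
d = −0.75 · ln(1 − (4/3)·0.366667) = −0.75 · ln(0.511111) = −0.75 · (-0.671168) = 0.5034.

0.5034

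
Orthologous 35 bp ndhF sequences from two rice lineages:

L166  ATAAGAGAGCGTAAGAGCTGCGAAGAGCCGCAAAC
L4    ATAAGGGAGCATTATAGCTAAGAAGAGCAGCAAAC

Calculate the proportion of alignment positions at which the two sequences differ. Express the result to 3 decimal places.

0.200

Differing sites — 6:A/G; 11:G/A; 13:A/T; 15:G/T; 20:G/A; 21:C/A; 29:C/A.
There are 7 differences over 35 sites, so p = 7/35 = 0.200.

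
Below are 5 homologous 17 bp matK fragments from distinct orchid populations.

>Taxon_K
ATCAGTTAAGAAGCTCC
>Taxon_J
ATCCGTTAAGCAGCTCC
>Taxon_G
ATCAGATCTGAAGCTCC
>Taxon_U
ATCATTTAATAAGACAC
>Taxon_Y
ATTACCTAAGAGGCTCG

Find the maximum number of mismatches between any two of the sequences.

9

Pairwise Hamming distances:
  Taxon_K vs Taxon_J: 2
  Taxon_K vs Taxon_G: 3
  Taxon_K vs Taxon_U: 5
  Taxon_K vs Taxon_Y: 5
  Taxon_J vs Taxon_G: 5
  Taxon_J vs Taxon_U: 7
  Taxon_J vs Taxon_Y: 7
  Taxon_G vs Taxon_U: 8
  Taxon_G vs Taxon_Y: 7
  Taxon_U vs Taxon_Y: 9
The largest is 9, between Taxon_U and Taxon_Y.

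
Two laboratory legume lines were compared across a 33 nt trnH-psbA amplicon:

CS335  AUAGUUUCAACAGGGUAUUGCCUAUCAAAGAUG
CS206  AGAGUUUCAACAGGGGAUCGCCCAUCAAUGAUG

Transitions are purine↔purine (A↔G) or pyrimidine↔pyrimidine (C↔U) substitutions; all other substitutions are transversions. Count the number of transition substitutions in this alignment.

The sequences differ at positions 2 (U/G, transversion), 16 (U/G, transversion), 19 (U/C, transition), 23 (U/C, transition), 29 (A/U, transversion).
Of the 5 differences, 2 transitions and 3 transversions, so the answer is 2.

2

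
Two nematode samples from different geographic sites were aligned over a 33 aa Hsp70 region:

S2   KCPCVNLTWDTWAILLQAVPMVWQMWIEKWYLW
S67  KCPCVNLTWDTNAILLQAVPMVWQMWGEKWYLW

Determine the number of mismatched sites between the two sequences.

Mismatches occur at site 12 (W/N), site 27 (I/G).
That gives 2 mismatches out of 33 aligned sites, so the Hamming distance is 2.

2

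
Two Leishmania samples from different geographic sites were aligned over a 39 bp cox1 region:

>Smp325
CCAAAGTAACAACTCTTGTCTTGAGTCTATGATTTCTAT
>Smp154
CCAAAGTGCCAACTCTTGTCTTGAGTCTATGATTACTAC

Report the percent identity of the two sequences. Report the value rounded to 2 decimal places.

89.74%

Differing sites — 8:A/G; 9:A/C; 35:T/A; 39:T/C.
35 of the 39 sites match, so the percent identity is 35/39 × 100 = 89.74%.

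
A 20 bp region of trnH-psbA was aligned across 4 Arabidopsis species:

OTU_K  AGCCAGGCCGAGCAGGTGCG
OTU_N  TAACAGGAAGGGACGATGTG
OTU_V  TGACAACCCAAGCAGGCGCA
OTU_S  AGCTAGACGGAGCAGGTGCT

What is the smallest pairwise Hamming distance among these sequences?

4

Pairwise Hamming distances:
  OTU_K vs OTU_N: 10
  OTU_K vs OTU_V: 7
  OTU_K vs OTU_S: 4
  OTU_N vs OTU_V: 13
  OTU_N vs OTU_S: 13
  OTU_V vs OTU_S: 9
The smallest is 4, between OTU_K and OTU_S.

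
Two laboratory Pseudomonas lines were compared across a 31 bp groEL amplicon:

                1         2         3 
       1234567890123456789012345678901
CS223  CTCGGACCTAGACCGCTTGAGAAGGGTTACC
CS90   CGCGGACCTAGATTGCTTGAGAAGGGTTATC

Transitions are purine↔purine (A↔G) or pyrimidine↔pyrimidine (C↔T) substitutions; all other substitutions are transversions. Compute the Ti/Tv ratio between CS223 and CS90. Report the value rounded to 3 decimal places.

3.000

The sequences differ at positions 2 (T/G, transversion), 13 (C/T, transition), 14 (C/T, transition), 30 (C/T, transition).
Of the 4 differences, 3 transitions and 1 transversion, so Ti/Tv = 3/1 = 3.000.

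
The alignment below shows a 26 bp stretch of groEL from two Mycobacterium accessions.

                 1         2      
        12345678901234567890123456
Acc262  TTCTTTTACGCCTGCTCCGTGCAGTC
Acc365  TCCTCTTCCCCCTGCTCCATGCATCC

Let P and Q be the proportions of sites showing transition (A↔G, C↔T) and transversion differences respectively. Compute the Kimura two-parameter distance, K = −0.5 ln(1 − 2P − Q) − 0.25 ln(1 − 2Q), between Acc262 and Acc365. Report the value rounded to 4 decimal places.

Mismatches occur at site 2 (T/C, transition), site 5 (T/C, transition), site 8 (A/C, transversion), site 10 (G/C, transversion), site 19 (G/A, transition), site 24 (G/T, transversion), site 25 (T/C, transition).
Of the 7 differences, 4 transitions and 3 transversions over 26 sites: P = 4/26 = 0.153846, Q = 3/26 = 0.115385.
d = −0.5·ln(0.576923) − 0.25·ln(0.769230) = −0.5·(-0.550046) − 0.25·(-0.262365) = 0.3406.

0.3406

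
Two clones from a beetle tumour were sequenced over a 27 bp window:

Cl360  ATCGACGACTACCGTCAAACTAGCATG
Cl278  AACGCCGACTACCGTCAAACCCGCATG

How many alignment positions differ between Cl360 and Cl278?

The sequences differ at positions 2 (T/A), 5 (A/C), 21 (T/C), 22 (A/C).
That gives 4 mismatches out of 27 aligned sites, so the Hamming distance is 4.

4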